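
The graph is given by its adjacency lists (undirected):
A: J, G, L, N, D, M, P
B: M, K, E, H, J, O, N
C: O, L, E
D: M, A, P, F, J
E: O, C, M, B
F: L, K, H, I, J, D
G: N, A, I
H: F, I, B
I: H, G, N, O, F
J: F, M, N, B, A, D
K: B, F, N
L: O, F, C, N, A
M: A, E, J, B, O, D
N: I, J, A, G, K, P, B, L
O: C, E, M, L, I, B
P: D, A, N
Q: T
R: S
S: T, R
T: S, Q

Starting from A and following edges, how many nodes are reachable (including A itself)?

16

BFS from A visits: A, P, N, M, L, J, G, D, K, I, B, O, E, F, C, H
Reachable nodes: 16 of 20 total.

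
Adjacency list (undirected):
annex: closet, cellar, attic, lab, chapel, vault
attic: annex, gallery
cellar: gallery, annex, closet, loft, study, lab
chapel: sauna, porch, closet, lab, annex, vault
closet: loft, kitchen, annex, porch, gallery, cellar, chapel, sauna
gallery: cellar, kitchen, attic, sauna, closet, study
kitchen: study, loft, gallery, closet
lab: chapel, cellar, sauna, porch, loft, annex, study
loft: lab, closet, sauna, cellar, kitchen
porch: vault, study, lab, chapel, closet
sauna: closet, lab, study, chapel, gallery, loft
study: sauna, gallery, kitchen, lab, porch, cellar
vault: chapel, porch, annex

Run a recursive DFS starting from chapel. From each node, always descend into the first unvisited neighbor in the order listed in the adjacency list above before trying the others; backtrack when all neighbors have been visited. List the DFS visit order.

Visit chapel
chapel → sauna
sauna → closet
closet → loft
loft → lab
lab → cellar
cellar → gallery
gallery → kitchen
kitchen → study
study → porch
porch → vault
vault → annex
annex → attic

chapel → sauna → closet → loft → lab → cellar → gallery → kitchen → study → porch → vault → annex → attic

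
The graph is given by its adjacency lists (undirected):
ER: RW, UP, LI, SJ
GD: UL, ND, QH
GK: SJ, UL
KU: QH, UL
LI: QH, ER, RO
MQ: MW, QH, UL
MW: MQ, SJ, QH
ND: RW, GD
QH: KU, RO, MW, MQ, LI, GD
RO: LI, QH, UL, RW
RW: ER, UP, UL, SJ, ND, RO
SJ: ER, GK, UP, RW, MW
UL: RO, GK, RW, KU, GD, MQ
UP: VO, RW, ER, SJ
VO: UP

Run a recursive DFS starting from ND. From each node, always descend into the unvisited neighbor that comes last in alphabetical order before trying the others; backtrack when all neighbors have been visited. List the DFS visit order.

ND, RW, UP, VO, SJ, MW, QH, RO, UL, MQ, KU, GK, GD, LI, ER

Visit ND
ND → RW
RW → UP
UP → VO
UP → SJ
SJ → MW
MW → QH
QH → RO
RO → UL
UL → MQ
UL → KU
UL → GK
UL → GD
RO → LI
LI → ER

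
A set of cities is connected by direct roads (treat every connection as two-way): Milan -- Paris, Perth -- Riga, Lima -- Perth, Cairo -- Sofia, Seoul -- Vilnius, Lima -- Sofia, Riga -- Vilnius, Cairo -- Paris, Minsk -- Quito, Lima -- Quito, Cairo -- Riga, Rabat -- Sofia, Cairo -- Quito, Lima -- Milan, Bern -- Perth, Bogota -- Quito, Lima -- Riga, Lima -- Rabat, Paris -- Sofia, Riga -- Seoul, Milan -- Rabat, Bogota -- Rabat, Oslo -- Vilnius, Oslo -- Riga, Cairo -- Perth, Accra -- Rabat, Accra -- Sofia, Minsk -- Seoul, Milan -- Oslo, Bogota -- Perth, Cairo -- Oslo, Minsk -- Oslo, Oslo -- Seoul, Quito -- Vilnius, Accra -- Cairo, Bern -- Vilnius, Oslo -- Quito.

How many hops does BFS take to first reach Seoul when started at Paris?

3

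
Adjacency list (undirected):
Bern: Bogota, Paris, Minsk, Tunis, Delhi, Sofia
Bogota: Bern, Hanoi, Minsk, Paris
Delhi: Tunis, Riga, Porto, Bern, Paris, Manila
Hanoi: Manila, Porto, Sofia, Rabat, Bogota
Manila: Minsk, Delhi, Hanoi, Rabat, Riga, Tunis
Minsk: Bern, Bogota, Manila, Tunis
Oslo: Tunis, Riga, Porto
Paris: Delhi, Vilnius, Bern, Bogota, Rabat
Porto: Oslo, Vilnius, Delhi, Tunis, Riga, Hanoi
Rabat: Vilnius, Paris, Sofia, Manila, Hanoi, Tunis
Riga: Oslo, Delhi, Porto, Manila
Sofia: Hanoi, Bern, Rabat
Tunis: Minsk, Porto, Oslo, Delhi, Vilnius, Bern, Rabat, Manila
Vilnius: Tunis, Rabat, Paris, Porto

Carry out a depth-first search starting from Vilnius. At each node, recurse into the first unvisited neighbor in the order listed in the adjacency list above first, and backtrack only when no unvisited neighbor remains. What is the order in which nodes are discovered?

Vilnius → Tunis → Minsk → Bern → Bogota → Hanoi → Manila → Delhi → Riga → Oslo → Porto → Paris → Rabat → Sofia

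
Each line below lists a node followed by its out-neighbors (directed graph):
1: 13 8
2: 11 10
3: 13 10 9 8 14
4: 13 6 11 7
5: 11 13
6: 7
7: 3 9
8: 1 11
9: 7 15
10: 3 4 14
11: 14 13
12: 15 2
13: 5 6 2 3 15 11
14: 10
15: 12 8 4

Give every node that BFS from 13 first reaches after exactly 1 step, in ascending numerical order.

Level 0: 13
Level 1: 2, 3, 5, 6, 11, 15
Level 2: 4, 7, 8, 9, 10, 12, 14
Level 3: 1

2, 3, 5, 6, 11, 15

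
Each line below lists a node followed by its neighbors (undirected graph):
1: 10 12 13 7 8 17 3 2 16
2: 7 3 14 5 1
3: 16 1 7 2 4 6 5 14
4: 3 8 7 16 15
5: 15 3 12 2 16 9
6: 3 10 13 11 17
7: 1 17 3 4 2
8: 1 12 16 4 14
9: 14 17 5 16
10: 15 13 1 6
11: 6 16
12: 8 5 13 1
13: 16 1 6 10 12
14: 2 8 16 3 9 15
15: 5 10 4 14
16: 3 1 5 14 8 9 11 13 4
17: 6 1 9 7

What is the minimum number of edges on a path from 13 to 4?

Level 0: 13
Level 1: 1, 6, 10, 12, 16
Level 2: 2, 3, 4, 5, 7, 8, 9, 11, 14, 15, 17
4 first appears at level 2.

2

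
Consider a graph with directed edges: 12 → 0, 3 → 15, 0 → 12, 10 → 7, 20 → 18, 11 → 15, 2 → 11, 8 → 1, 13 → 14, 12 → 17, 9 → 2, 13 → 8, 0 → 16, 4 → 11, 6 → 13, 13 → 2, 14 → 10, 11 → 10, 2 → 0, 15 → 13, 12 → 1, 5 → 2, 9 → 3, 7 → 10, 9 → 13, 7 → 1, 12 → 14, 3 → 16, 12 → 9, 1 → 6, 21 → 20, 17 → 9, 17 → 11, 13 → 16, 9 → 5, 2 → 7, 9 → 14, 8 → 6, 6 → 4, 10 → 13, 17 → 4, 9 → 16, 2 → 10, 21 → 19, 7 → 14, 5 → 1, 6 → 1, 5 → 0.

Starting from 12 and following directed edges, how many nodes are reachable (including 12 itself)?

18

BFS from 12 visits: 12, 0, 1, 9, 14, 17, 16, 6, 2, 3, 5, 13, 10, 4, 11, 7, 15, 8
Reachable nodes: 18 of 22 total.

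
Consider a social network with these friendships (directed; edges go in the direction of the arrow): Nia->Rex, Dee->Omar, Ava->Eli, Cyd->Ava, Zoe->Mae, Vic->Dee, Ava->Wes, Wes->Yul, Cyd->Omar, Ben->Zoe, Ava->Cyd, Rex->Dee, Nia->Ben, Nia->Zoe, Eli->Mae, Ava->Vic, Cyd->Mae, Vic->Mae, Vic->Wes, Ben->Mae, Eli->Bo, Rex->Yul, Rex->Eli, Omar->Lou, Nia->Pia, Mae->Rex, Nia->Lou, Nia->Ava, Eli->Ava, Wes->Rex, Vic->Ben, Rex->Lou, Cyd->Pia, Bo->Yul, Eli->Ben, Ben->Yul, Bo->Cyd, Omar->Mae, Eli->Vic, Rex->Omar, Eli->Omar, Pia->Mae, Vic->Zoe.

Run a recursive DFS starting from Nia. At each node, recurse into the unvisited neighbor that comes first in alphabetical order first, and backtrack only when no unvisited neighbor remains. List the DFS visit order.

Nia, Ava, Cyd, Mae, Rex, Dee, Omar, Lou, Eli, Ben, Yul, Zoe, Bo, Vic, Wes, Pia

Visit Nia
Nia → Ava
Ava → Cyd
Cyd → Mae
Mae → Rex
Rex → Dee
Dee → Omar
Omar → Lou
Rex → Eli
Eli → Ben
Ben → Yul
Ben → Zoe
Eli → Bo
Eli → Vic
Vic → Wes
Cyd → Pia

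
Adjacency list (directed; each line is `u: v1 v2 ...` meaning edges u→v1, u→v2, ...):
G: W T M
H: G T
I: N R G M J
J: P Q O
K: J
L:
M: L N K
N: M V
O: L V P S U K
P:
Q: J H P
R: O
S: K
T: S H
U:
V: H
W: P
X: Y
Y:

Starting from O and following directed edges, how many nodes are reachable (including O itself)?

15

BFS from O visits: O, V, U, S, P, L, K, H, J, T, G, Q, W, M, N
Reachable nodes: 15 of 19 total.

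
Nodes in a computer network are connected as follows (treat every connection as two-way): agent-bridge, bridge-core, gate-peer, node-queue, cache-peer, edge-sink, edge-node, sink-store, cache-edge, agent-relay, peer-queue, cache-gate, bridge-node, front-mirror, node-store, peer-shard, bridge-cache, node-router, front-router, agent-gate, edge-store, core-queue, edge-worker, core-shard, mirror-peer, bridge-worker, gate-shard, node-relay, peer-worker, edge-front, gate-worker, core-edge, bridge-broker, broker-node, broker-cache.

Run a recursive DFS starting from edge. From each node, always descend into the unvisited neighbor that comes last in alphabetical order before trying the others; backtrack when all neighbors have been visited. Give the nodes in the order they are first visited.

edge worker peer shard gate cache broker node store sink router front mirror relay agent bridge core queue

Visit edge
edge → worker
worker → peer
peer → shard
shard → gate
gate → cache
cache → broker
broker → node
node → store
store → sink
node → router
router → front
front → mirror
node → relay
relay → agent
agent → bridge
bridge → core
core → queue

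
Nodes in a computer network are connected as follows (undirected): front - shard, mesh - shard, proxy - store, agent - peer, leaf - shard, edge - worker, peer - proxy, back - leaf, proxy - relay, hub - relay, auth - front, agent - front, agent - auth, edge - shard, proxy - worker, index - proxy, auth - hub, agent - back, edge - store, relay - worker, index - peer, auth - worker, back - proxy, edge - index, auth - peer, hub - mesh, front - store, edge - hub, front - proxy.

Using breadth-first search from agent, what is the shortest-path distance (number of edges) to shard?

Level 0: agent
Level 1: auth, back, front, peer
Level 2: hub, index, leaf, proxy, shard, store, worker
Level 3: edge, mesh, relay
shard first appears at level 2.

2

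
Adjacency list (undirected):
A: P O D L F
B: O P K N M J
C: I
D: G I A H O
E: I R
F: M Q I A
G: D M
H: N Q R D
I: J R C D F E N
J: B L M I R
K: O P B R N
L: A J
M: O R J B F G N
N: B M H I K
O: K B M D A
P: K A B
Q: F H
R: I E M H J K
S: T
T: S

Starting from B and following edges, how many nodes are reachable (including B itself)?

BFS from B visits: B, P, O, N, M, K, J, A, D, I, H, R, G, F, L, E, C, Q
Reachable nodes: 18 of 20 total.

18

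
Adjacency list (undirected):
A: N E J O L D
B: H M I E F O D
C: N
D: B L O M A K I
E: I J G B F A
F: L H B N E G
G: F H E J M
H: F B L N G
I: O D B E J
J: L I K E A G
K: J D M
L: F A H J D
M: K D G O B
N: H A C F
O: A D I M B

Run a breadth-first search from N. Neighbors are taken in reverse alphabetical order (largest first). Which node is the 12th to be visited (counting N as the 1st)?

D

Visit N; enqueue H, F, C, A → queue [H, F, C, A]
Visit H; enqueue L, G, B → queue [F, C, A, L, G, B]
Visit F; enqueue E → queue [C, A, L, G, B, E]
Visit C → queue [A, L, G, B, E]
Visit A; enqueue O, J, D → queue [L, G, B, E, O, J, D]
Visit L → queue [G, B, E, O, J, D]
Visit G; enqueue M → queue [B, E, O, J, D, M]
Visit B; enqueue I → queue [E, O, J, D, M, I]
Visit E → queue [O, J, D, M, I]
Visit O → queue [J, D, M, I]
Visit J; enqueue K → queue [D, M, I, K]
Visit D → queue [M, I, K]
Visit M → queue [I, K]
Visit I → queue [K]
Visit K → queue []

Visit order: N, H, F, C, A, L, G, B, E, O, J, D, M, I, K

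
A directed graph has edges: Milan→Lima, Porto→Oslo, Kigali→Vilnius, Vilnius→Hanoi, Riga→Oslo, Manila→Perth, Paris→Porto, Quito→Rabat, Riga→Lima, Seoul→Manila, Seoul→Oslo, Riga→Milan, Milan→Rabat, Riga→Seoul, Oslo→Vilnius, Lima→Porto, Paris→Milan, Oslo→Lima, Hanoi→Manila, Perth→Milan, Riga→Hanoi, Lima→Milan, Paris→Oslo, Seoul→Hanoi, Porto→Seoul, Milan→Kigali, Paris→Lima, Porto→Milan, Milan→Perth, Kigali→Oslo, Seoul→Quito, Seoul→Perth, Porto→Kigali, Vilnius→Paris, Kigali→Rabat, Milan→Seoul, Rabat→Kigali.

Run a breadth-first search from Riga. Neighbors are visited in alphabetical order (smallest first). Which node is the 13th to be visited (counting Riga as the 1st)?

Quito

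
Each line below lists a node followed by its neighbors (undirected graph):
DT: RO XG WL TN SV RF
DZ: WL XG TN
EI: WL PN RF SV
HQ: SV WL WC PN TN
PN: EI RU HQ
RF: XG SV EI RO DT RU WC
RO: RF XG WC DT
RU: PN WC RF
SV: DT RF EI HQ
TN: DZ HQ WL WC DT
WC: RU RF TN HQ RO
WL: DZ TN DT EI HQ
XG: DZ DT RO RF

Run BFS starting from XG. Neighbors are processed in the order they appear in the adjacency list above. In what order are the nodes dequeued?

Visit XG; enqueue DZ, DT, RO, RF → queue [DZ, DT, RO, RF]
Visit DZ; enqueue WL, TN → queue [DT, RO, RF, WL, TN]
Visit DT; enqueue SV → queue [RO, RF, WL, TN, SV]
Visit RO; enqueue WC → queue [RF, WL, TN, SV, WC]
Visit RF; enqueue EI, RU → queue [WL, TN, SV, WC, EI, RU]
Visit WL; enqueue HQ → queue [TN, SV, WC, EI, RU, HQ]
Visit TN → queue [SV, WC, EI, RU, HQ]
Visit SV → queue [WC, EI, RU, HQ]
Visit WC → queue [EI, RU, HQ]
Visit EI; enqueue PN → queue [RU, HQ, PN]
Visit RU → queue [HQ, PN]
Visit HQ → queue [PN]
Visit PN → queue []

XG, DZ, DT, RO, RF, WL, TN, SV, WC, EI, RU, HQ, PN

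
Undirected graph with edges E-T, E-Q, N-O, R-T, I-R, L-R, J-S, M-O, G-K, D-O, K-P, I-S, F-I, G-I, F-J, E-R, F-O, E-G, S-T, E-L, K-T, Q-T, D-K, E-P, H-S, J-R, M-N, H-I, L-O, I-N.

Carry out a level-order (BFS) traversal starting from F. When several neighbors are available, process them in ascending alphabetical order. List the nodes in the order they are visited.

F -> I -> J -> O -> G -> H -> N -> R -> S -> D -> L -> M -> E -> K -> T -> P -> Q

Visit F; enqueue I, J, O → queue [I, J, O]
Visit I; enqueue G, H, N, R, S → queue [J, O, G, H, N, R, S]
Visit J → queue [O, G, H, N, R, S]
Visit O; enqueue D, L, M → queue [G, H, N, R, S, D, L, M]
Visit G; enqueue E, K → queue [H, N, R, S, D, L, M, E, K]
Visit H → queue [N, R, S, D, L, M, E, K]
Visit N → queue [R, S, D, L, M, E, K]
Visit R; enqueue T → queue [S, D, L, M, E, K, T]
Visit S → queue [D, L, M, E, K, T]
Visit D → queue [L, M, E, K, T]
Visit L → queue [M, E, K, T]
Visit M → queue [E, K, T]
Visit E; enqueue P, Q → queue [K, T, P, Q]
Visit K → queue [T, P, Q]
Visit T → queue [P, Q]
Visit P → queue [Q]
Visit Q → queue []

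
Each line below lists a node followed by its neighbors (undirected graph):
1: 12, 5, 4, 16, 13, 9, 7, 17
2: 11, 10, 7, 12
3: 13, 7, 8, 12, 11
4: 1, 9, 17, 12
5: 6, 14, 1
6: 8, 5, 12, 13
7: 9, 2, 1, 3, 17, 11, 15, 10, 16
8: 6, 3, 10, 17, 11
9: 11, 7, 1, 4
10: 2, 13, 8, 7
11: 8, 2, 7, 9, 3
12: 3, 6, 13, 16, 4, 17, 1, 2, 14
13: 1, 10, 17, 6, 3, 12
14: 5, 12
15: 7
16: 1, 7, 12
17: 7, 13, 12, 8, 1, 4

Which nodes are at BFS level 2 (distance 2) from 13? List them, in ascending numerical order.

Level 0: 13
Level 1: 1, 3, 6, 10, 12, 17
Level 2: 2, 4, 5, 7, 8, 9, 11, 14, 16
Level 3: 15

2, 4, 5, 7, 8, 9, 11, 14, 16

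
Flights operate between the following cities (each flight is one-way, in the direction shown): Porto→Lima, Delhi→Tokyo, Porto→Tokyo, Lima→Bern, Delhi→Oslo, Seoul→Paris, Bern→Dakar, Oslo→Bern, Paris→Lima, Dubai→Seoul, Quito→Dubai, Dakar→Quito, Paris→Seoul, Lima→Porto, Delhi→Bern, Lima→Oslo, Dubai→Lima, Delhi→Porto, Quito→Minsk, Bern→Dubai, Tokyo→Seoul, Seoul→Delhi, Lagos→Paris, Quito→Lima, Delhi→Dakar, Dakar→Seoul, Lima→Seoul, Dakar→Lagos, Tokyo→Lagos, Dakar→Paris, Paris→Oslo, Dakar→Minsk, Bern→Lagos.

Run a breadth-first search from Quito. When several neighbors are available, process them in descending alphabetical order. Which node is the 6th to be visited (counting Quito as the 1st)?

Porto

Visit Quito; enqueue Minsk, Lima, Dubai → queue [Minsk, Lima, Dubai]
Visit Minsk → queue [Lima, Dubai]
Visit Lima; enqueue Seoul, Porto, Oslo, Bern → queue [Dubai, Seoul, Porto, Oslo, Bern]
Visit Dubai → queue [Seoul, Porto, Oslo, Bern]
Visit Seoul; enqueue Paris, Delhi → queue [Porto, Oslo, Bern, Paris, Delhi]
Visit Porto; enqueue Tokyo → queue [Oslo, Bern, Paris, Delhi, Tokyo]
Visit Oslo → queue [Bern, Paris, Delhi, Tokyo]
Visit Bern; enqueue Lagos, Dakar → queue [Paris, Delhi, Tokyo, Lagos, Dakar]
Visit Paris → queue [Delhi, Tokyo, Lagos, Dakar]
Visit Delhi → queue [Tokyo, Lagos, Dakar]
Visit Tokyo → queue [Lagos, Dakar]
Visit Lagos → queue [Dakar]
Visit Dakar → queue []

Visit order: Quito, Minsk, Lima, Dubai, Seoul, Porto, Oslo, Bern, Paris, Delhi, Tokyo, Lagos, Dakar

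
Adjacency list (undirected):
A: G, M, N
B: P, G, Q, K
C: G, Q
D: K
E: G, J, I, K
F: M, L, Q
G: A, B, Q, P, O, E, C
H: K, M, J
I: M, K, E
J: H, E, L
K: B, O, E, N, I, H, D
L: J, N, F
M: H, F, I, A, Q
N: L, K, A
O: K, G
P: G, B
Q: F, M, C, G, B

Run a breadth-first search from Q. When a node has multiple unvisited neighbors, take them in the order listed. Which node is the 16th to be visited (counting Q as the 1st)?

Visit Q; enqueue F, M, C, G, B → queue [F, M, C, G, B]
Visit F; enqueue L → queue [M, C, G, B, L]
Visit M; enqueue H, I, A → queue [C, G, B, L, H, I, A]
Visit C → queue [G, B, L, H, I, A]
Visit G; enqueue P, O, E → queue [B, L, H, I, A, P, O, E]
Visit B; enqueue K → queue [L, H, I, A, P, O, E, K]
Visit L; enqueue J, N → queue [H, I, A, P, O, E, K, J, N]
Visit H → queue [I, A, P, O, E, K, J, N]
Visit I → queue [A, P, O, E, K, J, N]
Visit A → queue [P, O, E, K, J, N]
Visit P → queue [O, E, K, J, N]
Visit O → queue [E, K, J, N]
Visit E → queue [K, J, N]
Visit K; enqueue D → queue [J, N, D]
Visit J → queue [N, D]
Visit N → queue [D]
Visit D → queue []

Visit order: Q, F, M, C, G, B, L, H, I, A, P, O, E, K, J, N, D

N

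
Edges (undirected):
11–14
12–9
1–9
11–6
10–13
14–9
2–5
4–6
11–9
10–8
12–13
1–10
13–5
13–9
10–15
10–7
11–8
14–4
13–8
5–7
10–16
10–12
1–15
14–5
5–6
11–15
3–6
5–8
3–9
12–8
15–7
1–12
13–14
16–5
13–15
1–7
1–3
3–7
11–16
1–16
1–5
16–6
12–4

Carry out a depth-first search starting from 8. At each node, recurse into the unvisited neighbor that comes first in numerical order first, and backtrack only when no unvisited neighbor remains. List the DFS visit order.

8 -> 5 -> 1 -> 3 -> 6 -> 4 -> 12 -> 9 -> 11 -> 14 -> 13 -> 10 -> 7 -> 15 -> 16 -> 2

Visit 8
8 → 5
5 → 1
1 → 3
3 → 6
6 → 4
4 → 12
12 → 9
9 → 11
11 → 14
14 → 13
13 → 10
10 → 7
7 → 15
10 → 16
5 → 2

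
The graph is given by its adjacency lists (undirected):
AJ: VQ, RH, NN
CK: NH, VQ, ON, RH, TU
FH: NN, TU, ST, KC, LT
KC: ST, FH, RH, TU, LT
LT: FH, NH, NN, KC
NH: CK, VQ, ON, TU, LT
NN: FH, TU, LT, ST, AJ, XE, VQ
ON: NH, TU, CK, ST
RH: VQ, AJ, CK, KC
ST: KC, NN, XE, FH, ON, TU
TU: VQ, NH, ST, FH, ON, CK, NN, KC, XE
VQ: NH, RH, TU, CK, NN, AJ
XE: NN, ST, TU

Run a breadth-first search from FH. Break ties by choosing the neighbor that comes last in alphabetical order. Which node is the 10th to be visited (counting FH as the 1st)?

NH

Visit FH; enqueue TU, ST, NN, LT, KC → queue [TU, ST, NN, LT, KC]
Visit TU; enqueue XE, VQ, ON, NH, CK → queue [ST, NN, LT, KC, XE, VQ, ON, NH, CK]
Visit ST → queue [NN, LT, KC, XE, VQ, ON, NH, CK]
Visit NN; enqueue AJ → queue [LT, KC, XE, VQ, ON, NH, CK, AJ]
Visit LT → queue [KC, XE, VQ, ON, NH, CK, AJ]
Visit KC; enqueue RH → queue [XE, VQ, ON, NH, CK, AJ, RH]
Visit XE → queue [VQ, ON, NH, CK, AJ, RH]
Visit VQ → queue [ON, NH, CK, AJ, RH]
Visit ON → queue [NH, CK, AJ, RH]
Visit NH → queue [CK, AJ, RH]
Visit CK → queue [AJ, RH]
Visit AJ → queue [RH]
Visit RH → queue []

Visit order: FH, TU, ST, NN, LT, KC, XE, VQ, ON, NH, CK, AJ, RH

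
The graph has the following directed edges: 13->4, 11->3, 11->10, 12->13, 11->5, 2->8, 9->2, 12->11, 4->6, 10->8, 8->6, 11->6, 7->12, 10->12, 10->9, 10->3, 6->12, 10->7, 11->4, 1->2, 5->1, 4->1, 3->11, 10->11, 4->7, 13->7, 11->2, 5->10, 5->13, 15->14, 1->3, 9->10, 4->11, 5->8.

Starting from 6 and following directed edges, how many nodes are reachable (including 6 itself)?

13

BFS from 6 visits: 6, 12, 13, 11, 7, 4, 10, 5, 3, 2, 1, 9, 8
Reachable nodes: 13 of 15 total.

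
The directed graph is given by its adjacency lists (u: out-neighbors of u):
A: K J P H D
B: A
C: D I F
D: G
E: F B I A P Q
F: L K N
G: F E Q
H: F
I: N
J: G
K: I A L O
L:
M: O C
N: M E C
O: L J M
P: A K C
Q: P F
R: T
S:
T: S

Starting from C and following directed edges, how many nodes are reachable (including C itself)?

17

BFS from C visits: C, I, F, D, N, L, K, G, M, E, O, A, Q, P, B, J, H
Reachable nodes: 17 of 20 total.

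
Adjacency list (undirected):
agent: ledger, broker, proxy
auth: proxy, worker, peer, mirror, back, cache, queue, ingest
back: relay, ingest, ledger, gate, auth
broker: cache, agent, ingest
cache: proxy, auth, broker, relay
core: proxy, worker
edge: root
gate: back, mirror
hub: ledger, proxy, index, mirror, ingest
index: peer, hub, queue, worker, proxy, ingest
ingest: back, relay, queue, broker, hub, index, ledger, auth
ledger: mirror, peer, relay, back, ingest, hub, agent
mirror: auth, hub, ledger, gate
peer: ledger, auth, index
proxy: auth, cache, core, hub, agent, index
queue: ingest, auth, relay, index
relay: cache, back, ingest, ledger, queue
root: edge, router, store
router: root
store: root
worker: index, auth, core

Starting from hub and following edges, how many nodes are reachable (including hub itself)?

BFS from hub visits: hub, ledger, proxy, index, mirror, ingest, peer, relay, back, agent, auth, cache, core, queue, worker, gate, broker
Reachable nodes: 17 of 21 total.

17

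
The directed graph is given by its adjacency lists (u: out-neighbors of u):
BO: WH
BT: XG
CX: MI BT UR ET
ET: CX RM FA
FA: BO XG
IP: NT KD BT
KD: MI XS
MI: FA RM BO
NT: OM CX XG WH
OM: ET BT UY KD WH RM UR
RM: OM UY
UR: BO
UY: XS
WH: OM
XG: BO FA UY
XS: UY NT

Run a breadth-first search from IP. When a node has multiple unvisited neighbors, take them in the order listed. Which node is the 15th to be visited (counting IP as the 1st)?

BO

Visit IP; enqueue NT, KD, BT → queue [NT, KD, BT]
Visit NT; enqueue OM, CX, XG, WH → queue [KD, BT, OM, CX, XG, WH]
Visit KD; enqueue MI, XS → queue [BT, OM, CX, XG, WH, MI, XS]
Visit BT → queue [OM, CX, XG, WH, MI, XS]
Visit OM; enqueue ET, UY, RM, UR → queue [CX, XG, WH, MI, XS, ET, UY, RM, UR]
Visit CX → queue [XG, WH, MI, XS, ET, UY, RM, UR]
Visit XG; enqueue BO, FA → queue [WH, MI, XS, ET, UY, RM, UR, BO, FA]
Visit WH → queue [MI, XS, ET, UY, RM, UR, BO, FA]
Visit MI → queue [XS, ET, UY, RM, UR, BO, FA]
Visit XS → queue [ET, UY, RM, UR, BO, FA]
Visit ET → queue [UY, RM, UR, BO, FA]
Visit UY → queue [RM, UR, BO, FA]
Visit RM → queue [UR, BO, FA]
Visit UR → queue [BO, FA]
Visit BO → queue [FA]
Visit FA → queue []

Visit order: IP, NT, KD, BT, OM, CX, XG, WH, MI, XS, ET, UY, RM, UR, BO, FA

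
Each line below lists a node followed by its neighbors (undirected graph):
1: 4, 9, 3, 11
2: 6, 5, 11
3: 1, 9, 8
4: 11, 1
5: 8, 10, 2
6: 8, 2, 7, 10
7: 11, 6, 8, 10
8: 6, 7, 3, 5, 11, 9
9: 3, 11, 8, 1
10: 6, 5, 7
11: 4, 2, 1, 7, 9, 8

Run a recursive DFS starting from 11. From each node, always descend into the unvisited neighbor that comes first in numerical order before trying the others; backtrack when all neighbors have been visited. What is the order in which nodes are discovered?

11 1 3 8 5 2 6 7 10 9 4

Visit 11
11 → 1
1 → 3
3 → 8
8 → 5
5 → 2
2 → 6
6 → 7
7 → 10
8 → 9
1 → 4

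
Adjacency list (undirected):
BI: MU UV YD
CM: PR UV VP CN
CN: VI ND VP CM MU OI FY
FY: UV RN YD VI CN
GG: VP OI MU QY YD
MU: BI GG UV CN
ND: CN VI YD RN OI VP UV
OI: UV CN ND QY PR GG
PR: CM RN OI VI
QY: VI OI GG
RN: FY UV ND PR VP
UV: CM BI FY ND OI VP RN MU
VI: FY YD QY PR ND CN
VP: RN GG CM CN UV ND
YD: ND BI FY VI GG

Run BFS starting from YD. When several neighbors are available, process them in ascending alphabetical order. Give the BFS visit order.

YD, BI, FY, GG, ND, VI, MU, UV, CN, RN, OI, QY, VP, PR, CM

Visit YD; enqueue BI, FY, GG, ND, VI → queue [BI, FY, GG, ND, VI]
Visit BI; enqueue MU, UV → queue [FY, GG, ND, VI, MU, UV]
Visit FY; enqueue CN, RN → queue [GG, ND, VI, MU, UV, CN, RN]
Visit GG; enqueue OI, QY, VP → queue [ND, VI, MU, UV, CN, RN, OI, QY, VP]
Visit ND → queue [VI, MU, UV, CN, RN, OI, QY, VP]
Visit VI; enqueue PR → queue [MU, UV, CN, RN, OI, QY, VP, PR]
Visit MU → queue [UV, CN, RN, OI, QY, VP, PR]
Visit UV; enqueue CM → queue [CN, RN, OI, QY, VP, PR, CM]
Visit CN → queue [RN, OI, QY, VP, PR, CM]
Visit RN → queue [OI, QY, VP, PR, CM]
Visit OI → queue [QY, VP, PR, CM]
Visit QY → queue [VP, PR, CM]
Visit VP → queue [PR, CM]
Visit PR → queue [CM]
Visit CM → queue []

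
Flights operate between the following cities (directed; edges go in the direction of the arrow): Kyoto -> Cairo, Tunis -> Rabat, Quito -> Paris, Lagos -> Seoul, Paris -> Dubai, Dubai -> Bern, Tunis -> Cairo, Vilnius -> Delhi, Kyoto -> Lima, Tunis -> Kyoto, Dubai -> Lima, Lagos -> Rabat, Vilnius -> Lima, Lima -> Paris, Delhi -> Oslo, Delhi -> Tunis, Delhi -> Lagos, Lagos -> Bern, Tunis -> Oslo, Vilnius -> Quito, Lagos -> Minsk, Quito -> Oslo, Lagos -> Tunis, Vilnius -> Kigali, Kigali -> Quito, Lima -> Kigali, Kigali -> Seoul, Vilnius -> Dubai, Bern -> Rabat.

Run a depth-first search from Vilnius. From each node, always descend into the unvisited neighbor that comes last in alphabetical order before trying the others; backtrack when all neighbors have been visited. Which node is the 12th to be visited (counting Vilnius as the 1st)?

Visit Vilnius
Vilnius → Quito
Quito → Paris
Paris → Dubai
Dubai → Lima
Lima → Kigali
Kigali → Seoul
Dubai → Bern
Bern → Rabat
Quito → Oslo
Vilnius → Delhi
Delhi → Tunis
Tunis → Kyoto
Kyoto → Cairo
Delhi → Lagos
Lagos → Minsk

Visit order: Vilnius, Quito, Paris, Dubai, Lima, Kigali, Seoul, Bern, Rabat, Oslo, Delhi, Tunis, Kyoto, Cairo, Lagos, Minsk

Tunis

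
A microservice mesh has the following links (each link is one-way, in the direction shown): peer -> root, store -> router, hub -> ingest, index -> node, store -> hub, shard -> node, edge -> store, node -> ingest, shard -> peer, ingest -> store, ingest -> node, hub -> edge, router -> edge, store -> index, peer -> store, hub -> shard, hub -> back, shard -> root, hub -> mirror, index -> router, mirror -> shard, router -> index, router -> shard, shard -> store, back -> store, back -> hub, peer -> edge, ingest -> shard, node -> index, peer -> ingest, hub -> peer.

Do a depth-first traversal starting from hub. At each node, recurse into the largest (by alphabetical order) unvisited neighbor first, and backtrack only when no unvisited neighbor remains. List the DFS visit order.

hub, shard, store, router, index, node, ingest, edge, root, peer, mirror, back

Visit hub
hub → shard
shard → store
store → router
router → index
index → node
node → ingest
router → edge
shard → root
shard → peer
hub → mirror
hub → back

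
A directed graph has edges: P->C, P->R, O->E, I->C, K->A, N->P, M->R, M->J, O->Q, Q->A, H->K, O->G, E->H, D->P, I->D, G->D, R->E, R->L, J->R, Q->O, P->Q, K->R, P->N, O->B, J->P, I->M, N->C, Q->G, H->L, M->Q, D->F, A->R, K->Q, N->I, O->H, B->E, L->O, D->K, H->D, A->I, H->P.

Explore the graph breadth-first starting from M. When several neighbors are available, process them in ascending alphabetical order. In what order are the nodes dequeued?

M, J, Q, R, P, A, G, O, E, L, C, N, I, D, B, H, F, K

Visit M; enqueue J, Q, R → queue [J, Q, R]
Visit J; enqueue P → queue [Q, R, P]
Visit Q; enqueue A, G, O → queue [R, P, A, G, O]
Visit R; enqueue E, L → queue [P, A, G, O, E, L]
Visit P; enqueue C, N → queue [A, G, O, E, L, C, N]
Visit A; enqueue I → queue [G, O, E, L, C, N, I]
Visit G; enqueue D → queue [O, E, L, C, N, I, D]
Visit O; enqueue B, H → queue [E, L, C, N, I, D, B, H]
Visit E → queue [L, C, N, I, D, B, H]
Visit L → queue [C, N, I, D, B, H]
Visit C → queue [N, I, D, B, H]
Visit N → queue [I, D, B, H]
Visit I → queue [D, B, H]
Visit D; enqueue F, K → queue [B, H, F, K]
Visit B → queue [H, F, K]
Visit H → queue [F, K]
Visit F → queue [K]
Visit K → queue []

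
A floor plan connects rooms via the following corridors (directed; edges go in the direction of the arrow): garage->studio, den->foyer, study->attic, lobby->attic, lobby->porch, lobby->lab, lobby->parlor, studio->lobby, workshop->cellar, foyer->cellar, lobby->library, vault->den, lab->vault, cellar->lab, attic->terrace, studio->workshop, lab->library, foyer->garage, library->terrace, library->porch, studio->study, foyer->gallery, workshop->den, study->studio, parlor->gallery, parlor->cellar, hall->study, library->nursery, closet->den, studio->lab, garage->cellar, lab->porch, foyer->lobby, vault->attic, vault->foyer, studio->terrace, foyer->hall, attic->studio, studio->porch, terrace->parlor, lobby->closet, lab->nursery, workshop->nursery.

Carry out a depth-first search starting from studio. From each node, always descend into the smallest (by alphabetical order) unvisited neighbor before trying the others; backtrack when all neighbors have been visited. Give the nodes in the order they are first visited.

studio -> lab -> library -> nursery -> porch -> terrace -> parlor -> cellar -> gallery -> vault -> attic -> den -> foyer -> garage -> hall -> study -> lobby -> closet -> workshop

Visit studio
studio → lab
lab → library
library → nursery
library → porch
library → terrace
terrace → parlor
parlor → cellar
parlor → gallery
lab → vault
vault → attic
vault → den
den → foyer
foyer → garage
foyer → hall
hall → study
foyer → lobby
lobby → closet
studio → workshop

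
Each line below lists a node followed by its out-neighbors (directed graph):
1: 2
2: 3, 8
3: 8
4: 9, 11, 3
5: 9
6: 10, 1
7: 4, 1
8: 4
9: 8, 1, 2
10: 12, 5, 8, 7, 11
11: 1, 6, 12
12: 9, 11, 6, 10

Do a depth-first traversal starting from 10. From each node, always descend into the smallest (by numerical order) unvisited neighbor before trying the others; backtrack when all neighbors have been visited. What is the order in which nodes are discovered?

10, 5, 9, 1, 2, 3, 8, 4, 11, 6, 12, 7

Visit 10
10 → 5
5 → 9
9 → 1
1 → 2
2 → 3
3 → 8
8 → 4
4 → 11
11 → 6
11 → 12
10 → 7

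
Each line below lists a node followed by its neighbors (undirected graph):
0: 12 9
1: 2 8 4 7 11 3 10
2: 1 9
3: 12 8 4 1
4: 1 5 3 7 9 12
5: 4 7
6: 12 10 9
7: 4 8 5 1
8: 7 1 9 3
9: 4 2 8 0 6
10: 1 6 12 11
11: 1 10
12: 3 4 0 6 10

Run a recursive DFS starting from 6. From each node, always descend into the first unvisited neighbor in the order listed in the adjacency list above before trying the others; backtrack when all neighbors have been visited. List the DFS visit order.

6 -> 12 -> 3 -> 8 -> 7 -> 4 -> 1 -> 2 -> 9 -> 0 -> 11 -> 10 -> 5

Visit 6
6 → 12
12 → 3
3 → 8
8 → 7
7 → 4
4 → 1
1 → 2
2 → 9
9 → 0
1 → 11
11 → 10
4 → 5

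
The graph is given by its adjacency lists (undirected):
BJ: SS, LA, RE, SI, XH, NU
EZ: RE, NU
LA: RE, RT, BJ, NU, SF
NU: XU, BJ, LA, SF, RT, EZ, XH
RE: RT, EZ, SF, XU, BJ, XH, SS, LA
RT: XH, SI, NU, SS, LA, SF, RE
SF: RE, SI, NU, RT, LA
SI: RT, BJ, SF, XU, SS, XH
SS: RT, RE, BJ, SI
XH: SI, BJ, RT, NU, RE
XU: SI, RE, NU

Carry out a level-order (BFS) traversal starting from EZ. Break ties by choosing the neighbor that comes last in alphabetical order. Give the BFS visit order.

EZ RE NU XU XH SS SF RT LA BJ SI

Visit EZ; enqueue RE, NU → queue [RE, NU]
Visit RE; enqueue XU, XH, SS, SF, RT, LA, BJ → queue [NU, XU, XH, SS, SF, RT, LA, BJ]
Visit NU → queue [XU, XH, SS, SF, RT, LA, BJ]
Visit XU; enqueue SI → queue [XH, SS, SF, RT, LA, BJ, SI]
Visit XH → queue [SS, SF, RT, LA, BJ, SI]
Visit SS → queue [SF, RT, LA, BJ, SI]
Visit SF → queue [RT, LA, BJ, SI]
Visit RT → queue [LA, BJ, SI]
Visit LA → queue [BJ, SI]
Visit BJ → queue [SI]
Visit SI → queue []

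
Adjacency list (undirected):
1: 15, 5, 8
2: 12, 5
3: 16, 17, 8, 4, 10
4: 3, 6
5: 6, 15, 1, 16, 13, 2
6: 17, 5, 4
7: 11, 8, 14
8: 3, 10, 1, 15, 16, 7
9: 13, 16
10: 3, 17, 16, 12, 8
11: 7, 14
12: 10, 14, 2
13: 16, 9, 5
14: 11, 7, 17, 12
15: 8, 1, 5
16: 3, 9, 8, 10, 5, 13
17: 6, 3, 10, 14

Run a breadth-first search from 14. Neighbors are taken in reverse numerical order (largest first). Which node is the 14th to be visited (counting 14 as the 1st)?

15

Visit 14; enqueue 17, 12, 11, 7 → queue [17, 12, 11, 7]
Visit 17; enqueue 10, 6, 3 → queue [12, 11, 7, 10, 6, 3]
Visit 12; enqueue 2 → queue [11, 7, 10, 6, 3, 2]
Visit 11 → queue [7, 10, 6, 3, 2]
Visit 7; enqueue 8 → queue [10, 6, 3, 2, 8]
Visit 10; enqueue 16 → queue [6, 3, 2, 8, 16]
Visit 6; enqueue 5, 4 → queue [3, 2, 8, 16, 5, 4]
Visit 3 → queue [2, 8, 16, 5, 4]
Visit 2 → queue [8, 16, 5, 4]
Visit 8; enqueue 15, 1 → queue [16, 5, 4, 15, 1]
Visit 16; enqueue 13, 9 → queue [5, 4, 15, 1, 13, 9]
Visit 5 → queue [4, 15, 1, 13, 9]
Visit 4 → queue [15, 1, 13, 9]
Visit 15 → queue [1, 13, 9]
Visit 1 → queue [13, 9]
Visit 13 → queue [9]
Visit 9 → queue []

Visit order: 14, 17, 12, 11, 7, 10, 6, 3, 2, 8, 16, 5, 4, 15, 1, 13, 9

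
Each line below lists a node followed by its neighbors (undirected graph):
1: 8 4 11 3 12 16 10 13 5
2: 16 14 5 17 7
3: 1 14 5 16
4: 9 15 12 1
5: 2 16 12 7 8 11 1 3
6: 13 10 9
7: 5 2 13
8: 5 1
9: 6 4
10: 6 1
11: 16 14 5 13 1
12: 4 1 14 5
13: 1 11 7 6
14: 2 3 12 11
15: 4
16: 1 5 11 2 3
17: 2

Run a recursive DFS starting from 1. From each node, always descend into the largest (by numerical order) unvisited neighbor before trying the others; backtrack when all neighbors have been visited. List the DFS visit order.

Visit 1
1 → 16
16 → 11
11 → 14
14 → 12
12 → 5
5 → 8
5 → 7
7 → 13
13 → 6
6 → 10
6 → 9
9 → 4
4 → 15
7 → 2
2 → 17
5 → 3

1 -> 16 -> 11 -> 14 -> 12 -> 5 -> 8 -> 7 -> 13 -> 6 -> 10 -> 9 -> 4 -> 15 -> 2 -> 17 -> 3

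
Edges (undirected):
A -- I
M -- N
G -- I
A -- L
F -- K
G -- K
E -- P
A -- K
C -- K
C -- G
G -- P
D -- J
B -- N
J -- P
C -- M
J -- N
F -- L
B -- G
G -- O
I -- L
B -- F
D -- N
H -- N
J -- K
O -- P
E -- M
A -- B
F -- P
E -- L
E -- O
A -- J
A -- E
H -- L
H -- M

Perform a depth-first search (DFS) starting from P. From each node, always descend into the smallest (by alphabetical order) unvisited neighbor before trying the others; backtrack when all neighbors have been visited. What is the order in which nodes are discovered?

P → E → A → B → F → K → C → G → I → L → H → M → N → D → J → O

Visit P
P → E
E → A
A → B
B → F
F → K
K → C
C → G
G → I
I → L
L → H
H → M
M → N
N → D
D → J
G → O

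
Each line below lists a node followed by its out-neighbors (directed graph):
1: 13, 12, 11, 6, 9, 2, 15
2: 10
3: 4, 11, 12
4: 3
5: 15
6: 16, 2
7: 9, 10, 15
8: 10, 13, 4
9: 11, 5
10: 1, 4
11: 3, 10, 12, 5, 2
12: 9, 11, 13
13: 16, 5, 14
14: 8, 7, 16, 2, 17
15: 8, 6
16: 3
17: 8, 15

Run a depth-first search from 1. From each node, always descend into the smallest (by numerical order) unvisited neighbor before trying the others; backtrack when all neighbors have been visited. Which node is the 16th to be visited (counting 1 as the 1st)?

Visit 1
1 → 2
2 → 10
10 → 4
4 → 3
3 → 11
11 → 5
5 → 15
15 → 6
6 → 16
15 → 8
8 → 13
13 → 14
14 → 7
7 → 9
14 → 17
11 → 12

Visit order: 1, 2, 10, 4, 3, 11, 5, 15, 6, 16, 8, 13, 14, 7, 9, 17, 12

17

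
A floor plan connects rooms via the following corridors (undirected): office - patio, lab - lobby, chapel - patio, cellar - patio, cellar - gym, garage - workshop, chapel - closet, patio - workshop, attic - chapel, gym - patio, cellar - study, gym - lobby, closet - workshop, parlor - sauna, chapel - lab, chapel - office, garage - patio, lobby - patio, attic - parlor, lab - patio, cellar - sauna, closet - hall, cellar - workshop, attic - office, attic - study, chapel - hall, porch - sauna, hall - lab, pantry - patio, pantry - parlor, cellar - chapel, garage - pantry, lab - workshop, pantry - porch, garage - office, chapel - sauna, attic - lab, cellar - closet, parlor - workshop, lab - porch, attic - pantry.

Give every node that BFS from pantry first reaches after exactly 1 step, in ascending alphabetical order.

Level 0: pantry
Level 1: attic, garage, parlor, patio, porch
Level 2: cellar, chapel, gym, lab, lobby, office, sauna, study, workshop
Level 3: closet, hall

attic, garage, parlor, patio, porch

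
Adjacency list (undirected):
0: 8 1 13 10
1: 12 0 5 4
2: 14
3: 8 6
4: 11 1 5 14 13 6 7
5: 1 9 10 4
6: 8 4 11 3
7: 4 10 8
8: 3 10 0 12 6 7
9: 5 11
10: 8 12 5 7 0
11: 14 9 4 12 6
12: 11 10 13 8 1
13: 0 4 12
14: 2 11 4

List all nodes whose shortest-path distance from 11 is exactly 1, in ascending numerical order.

4, 6, 9, 12, 14

Level 0: 11
Level 1: 4, 6, 9, 12, 14
Level 2: 1, 2, 3, 5, 7, 8, 10, 13
Level 3: 0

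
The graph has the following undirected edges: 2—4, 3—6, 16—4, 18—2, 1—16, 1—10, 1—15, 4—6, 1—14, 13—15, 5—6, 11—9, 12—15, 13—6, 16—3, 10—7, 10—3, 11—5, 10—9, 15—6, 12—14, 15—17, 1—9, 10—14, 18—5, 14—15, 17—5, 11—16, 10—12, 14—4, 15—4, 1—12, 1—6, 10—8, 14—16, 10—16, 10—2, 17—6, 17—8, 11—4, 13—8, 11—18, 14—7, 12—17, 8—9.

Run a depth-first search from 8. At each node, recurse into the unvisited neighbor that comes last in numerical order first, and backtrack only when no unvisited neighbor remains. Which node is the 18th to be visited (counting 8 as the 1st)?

3

Visit 8
8 → 17
17 → 15
15 → 14
14 → 16
16 → 11
11 → 18
18 → 5
5 → 6
6 → 13
6 → 4
4 → 2
2 → 10
10 → 12
12 → 1
1 → 9
10 → 7
10 → 3

Visit order: 8, 17, 15, 14, 16, 11, 18, 5, 6, 13, 4, 2, 10, 12, 1, 9, 7, 3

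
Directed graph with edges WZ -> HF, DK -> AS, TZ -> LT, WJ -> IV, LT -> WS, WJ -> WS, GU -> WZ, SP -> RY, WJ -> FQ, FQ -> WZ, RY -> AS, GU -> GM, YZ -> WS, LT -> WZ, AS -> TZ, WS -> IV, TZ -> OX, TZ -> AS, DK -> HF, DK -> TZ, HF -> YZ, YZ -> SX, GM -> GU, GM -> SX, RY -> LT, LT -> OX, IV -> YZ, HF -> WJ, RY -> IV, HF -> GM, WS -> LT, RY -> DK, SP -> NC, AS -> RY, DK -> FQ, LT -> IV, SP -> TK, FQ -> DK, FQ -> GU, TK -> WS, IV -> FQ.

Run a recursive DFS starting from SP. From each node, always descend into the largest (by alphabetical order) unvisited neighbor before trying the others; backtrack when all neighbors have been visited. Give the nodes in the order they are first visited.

SP, TK, WS, LT, WZ, HF, YZ, SX, WJ, IV, FQ, GU, GM, DK, TZ, OX, AS, RY, NC

Visit SP
SP → TK
TK → WS
WS → LT
LT → WZ
WZ → HF
HF → YZ
YZ → SX
HF → WJ
WJ → IV
IV → FQ
FQ → GU
GU → GM
FQ → DK
DK → TZ
TZ → OX
TZ → AS
AS → RY
SP → NC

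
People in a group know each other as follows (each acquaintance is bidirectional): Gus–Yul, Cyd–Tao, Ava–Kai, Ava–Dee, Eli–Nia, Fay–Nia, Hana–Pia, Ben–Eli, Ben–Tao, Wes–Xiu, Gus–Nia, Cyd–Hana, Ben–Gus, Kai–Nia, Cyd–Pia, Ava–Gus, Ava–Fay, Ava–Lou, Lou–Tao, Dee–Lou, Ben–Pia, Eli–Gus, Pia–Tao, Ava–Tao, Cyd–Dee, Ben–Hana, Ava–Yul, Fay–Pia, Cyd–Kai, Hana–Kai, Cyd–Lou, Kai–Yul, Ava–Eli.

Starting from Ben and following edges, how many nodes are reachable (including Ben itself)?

BFS from Ben visits: Ben, Eli, Gus, Hana, Pia, Tao, Ava, Nia, Yul, Cyd, Kai, Fay, Lou, Dee
Reachable nodes: 14 of 16 total.

14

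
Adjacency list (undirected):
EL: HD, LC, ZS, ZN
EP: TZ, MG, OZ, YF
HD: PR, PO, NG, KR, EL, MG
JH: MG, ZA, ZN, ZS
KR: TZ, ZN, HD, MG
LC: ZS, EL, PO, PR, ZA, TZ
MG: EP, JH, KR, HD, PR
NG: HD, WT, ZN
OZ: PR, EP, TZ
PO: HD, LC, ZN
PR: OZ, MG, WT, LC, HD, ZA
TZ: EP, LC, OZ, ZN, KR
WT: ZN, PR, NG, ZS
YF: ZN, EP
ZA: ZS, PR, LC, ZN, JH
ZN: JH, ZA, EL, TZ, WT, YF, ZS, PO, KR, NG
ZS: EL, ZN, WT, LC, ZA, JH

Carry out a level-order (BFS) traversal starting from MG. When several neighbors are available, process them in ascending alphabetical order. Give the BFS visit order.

Visit MG; enqueue EP, HD, JH, KR, PR → queue [EP, HD, JH, KR, PR]
Visit EP; enqueue OZ, TZ, YF → queue [HD, JH, KR, PR, OZ, TZ, YF]
Visit HD; enqueue EL, NG, PO → queue [JH, KR, PR, OZ, TZ, YF, EL, NG, PO]
Visit JH; enqueue ZA, ZN, ZS → queue [KR, PR, OZ, TZ, YF, EL, NG, PO, ZA, ZN, ZS]
Visit KR → queue [PR, OZ, TZ, YF, EL, NG, PO, ZA, ZN, ZS]
Visit PR; enqueue LC, WT → queue [OZ, TZ, YF, EL, NG, PO, ZA, ZN, ZS, LC, WT]
Visit OZ → queue [TZ, YF, EL, NG, PO, ZA, ZN, ZS, LC, WT]
Visit TZ → queue [YF, EL, NG, PO, ZA, ZN, ZS, LC, WT]
Visit YF → queue [EL, NG, PO, ZA, ZN, ZS, LC, WT]
Visit EL → queue [NG, PO, ZA, ZN, ZS, LC, WT]
Visit NG → queue [PO, ZA, ZN, ZS, LC, WT]
Visit PO → queue [ZA, ZN, ZS, LC, WT]
Visit ZA → queue [ZN, ZS, LC, WT]
Visit ZN → queue [ZS, LC, WT]
Visit ZS → queue [LC, WT]
Visit LC → queue [WT]
Visit WT → queue []

MG, EP, HD, JH, KR, PR, OZ, TZ, YF, EL, NG, PO, ZA, ZN, ZS, LC, WT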